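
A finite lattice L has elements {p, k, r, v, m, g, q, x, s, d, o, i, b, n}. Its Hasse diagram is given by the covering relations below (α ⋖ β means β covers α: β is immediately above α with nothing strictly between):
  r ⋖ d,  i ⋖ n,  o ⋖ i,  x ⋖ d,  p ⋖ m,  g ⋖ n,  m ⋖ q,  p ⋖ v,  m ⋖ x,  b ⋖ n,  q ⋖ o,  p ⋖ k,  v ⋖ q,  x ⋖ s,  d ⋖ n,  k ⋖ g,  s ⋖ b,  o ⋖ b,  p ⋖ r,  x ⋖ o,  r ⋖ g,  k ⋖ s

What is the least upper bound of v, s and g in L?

Common upper bounds of {v, s, g}: n.
The least among these is n.

n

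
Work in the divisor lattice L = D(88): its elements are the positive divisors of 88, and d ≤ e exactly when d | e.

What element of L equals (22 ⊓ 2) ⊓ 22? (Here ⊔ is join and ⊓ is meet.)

2

22 ∧ 2 = 2
2 ∧ 22 = 2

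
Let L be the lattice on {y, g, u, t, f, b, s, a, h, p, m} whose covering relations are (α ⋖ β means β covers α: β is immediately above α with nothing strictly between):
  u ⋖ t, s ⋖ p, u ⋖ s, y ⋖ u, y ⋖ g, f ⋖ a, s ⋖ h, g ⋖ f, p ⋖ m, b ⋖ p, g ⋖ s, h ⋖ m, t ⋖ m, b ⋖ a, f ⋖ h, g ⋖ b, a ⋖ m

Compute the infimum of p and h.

Common lower bounds of {p, h}: g, s, u, y.
The greatest among these is s.

s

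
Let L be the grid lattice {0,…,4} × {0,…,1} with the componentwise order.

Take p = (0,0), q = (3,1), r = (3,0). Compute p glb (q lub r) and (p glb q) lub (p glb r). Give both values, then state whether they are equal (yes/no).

(0,0); (0,0); yes

q lub r = (3,1), so p glb (q lub r) = (0,0) glb (3,1) = (0,0).
p glb q = (0,0) and p glb r = (0,0), so (p glb q) lub (p glb r) = (0,0) lub (0,0) = (0,0).
Equal: yes.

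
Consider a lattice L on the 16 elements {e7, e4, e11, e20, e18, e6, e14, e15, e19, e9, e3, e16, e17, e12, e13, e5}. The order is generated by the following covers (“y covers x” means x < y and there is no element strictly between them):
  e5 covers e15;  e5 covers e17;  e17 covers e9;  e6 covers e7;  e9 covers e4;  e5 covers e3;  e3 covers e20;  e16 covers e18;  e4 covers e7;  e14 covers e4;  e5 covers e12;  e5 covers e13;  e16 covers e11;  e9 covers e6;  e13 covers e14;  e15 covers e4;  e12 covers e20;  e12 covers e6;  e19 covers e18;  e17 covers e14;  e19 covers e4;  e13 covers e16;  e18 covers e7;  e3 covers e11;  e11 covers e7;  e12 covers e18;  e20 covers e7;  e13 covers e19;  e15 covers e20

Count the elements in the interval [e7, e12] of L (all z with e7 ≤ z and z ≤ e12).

5

The interval [e7, e12] = {e12, e18, e20, e6, e7}, which has 5 elements.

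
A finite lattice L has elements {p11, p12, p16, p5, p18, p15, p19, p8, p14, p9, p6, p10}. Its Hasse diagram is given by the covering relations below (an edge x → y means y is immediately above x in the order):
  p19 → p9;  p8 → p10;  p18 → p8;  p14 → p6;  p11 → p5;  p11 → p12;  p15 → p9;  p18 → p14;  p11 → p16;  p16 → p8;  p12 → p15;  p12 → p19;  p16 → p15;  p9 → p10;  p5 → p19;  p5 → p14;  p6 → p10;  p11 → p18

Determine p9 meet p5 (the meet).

Common lower bounds of {p9, p5}: p11, p5.
The greatest among these is p5.

p5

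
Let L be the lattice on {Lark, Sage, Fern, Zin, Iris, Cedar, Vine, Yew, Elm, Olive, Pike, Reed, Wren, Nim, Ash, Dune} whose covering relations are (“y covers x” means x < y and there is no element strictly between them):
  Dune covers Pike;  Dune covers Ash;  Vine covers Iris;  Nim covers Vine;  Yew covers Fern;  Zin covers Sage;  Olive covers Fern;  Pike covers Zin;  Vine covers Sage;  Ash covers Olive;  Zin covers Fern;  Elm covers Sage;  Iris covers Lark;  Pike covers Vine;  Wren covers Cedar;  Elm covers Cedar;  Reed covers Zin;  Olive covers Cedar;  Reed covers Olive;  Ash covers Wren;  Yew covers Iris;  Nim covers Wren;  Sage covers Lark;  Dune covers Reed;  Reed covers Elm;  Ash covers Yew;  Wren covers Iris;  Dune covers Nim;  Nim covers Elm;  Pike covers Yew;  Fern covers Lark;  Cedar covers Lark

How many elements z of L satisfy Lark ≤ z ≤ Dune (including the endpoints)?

16

The interval [Lark, Dune] = {Ash, Cedar, Dune, Elm, Fern, Iris, Lark, Nim, Olive, Pike, Reed, Sage, Vine, Wren, Yew, Zin}, which has 16 elements.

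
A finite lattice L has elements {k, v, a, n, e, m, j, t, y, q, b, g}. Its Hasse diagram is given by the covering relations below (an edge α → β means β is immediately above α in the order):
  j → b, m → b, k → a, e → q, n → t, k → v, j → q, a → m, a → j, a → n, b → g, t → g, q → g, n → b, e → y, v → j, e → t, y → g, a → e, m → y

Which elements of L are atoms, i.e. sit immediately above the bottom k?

The atoms are exactly the elements that cover k: a, v.

a, v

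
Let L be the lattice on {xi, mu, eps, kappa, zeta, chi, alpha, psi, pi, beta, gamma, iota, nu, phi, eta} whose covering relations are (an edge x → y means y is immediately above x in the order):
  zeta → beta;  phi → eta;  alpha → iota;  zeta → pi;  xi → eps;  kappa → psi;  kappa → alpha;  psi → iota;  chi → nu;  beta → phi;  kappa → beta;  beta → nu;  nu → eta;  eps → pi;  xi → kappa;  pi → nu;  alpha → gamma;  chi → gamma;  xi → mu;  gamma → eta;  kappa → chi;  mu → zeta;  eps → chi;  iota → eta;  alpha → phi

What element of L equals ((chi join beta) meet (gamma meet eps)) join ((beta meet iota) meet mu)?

eps

chi ∨ beta = nu
gamma ∧ eps = eps
nu ∧ eps = eps
beta ∧ iota = kappa
kappa ∧ mu = xi
eps ∨ xi = eps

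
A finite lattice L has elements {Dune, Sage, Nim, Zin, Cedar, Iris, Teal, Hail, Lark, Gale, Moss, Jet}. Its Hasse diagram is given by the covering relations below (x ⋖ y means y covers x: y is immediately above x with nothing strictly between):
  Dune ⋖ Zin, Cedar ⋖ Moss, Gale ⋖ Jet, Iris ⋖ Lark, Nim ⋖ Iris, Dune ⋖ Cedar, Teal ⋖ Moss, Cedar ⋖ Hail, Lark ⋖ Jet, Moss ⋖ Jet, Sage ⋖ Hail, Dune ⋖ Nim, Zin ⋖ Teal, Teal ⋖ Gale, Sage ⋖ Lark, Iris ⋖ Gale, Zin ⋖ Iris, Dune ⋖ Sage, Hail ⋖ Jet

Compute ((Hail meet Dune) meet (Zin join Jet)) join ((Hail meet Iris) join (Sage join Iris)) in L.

Lark

Hail ∧ Dune = Dune
Zin ∨ Jet = Jet
Dune ∧ Jet = Dune
Hail ∧ Iris = Dune
Sage ∨ Iris = Lark
Dune ∨ Lark = Lark
Dune ∨ Lark = Lark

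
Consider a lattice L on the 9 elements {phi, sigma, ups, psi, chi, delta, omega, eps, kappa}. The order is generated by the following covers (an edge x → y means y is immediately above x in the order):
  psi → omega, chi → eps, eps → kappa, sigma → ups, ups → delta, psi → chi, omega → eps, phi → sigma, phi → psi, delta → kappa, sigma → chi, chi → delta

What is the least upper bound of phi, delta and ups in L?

delta

Common upper bounds of {phi, delta, ups}: delta, kappa.
The least among these is delta.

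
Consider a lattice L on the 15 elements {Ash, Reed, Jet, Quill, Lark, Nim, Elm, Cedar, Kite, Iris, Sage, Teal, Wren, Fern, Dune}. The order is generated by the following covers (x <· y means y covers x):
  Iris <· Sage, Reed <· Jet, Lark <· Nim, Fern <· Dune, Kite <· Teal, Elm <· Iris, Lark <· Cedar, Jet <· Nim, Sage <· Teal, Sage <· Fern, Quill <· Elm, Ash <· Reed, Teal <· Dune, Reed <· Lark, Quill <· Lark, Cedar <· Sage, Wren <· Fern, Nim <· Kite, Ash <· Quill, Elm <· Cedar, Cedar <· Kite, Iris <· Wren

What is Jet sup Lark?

Nim

Common upper bounds of {Jet, Lark}: Dune, Kite, Nim, Teal.
The least among these is Nim.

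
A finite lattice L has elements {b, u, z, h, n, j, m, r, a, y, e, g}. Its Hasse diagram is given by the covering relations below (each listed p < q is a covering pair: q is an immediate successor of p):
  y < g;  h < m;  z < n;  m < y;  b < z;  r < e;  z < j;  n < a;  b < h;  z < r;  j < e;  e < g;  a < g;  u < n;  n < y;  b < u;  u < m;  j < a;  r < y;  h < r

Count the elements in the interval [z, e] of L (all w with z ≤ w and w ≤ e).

4

The interval [z, e] = {e, j, r, z}, which has 4 elements.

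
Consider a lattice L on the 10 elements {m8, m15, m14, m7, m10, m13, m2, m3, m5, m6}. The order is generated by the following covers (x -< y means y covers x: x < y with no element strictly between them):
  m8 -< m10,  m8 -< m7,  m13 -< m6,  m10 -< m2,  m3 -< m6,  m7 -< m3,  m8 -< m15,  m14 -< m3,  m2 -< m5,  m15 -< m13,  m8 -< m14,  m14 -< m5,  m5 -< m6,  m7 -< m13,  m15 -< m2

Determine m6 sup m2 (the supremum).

m6

Common upper bounds of {m6, m2}: m6.
The least among these is m6.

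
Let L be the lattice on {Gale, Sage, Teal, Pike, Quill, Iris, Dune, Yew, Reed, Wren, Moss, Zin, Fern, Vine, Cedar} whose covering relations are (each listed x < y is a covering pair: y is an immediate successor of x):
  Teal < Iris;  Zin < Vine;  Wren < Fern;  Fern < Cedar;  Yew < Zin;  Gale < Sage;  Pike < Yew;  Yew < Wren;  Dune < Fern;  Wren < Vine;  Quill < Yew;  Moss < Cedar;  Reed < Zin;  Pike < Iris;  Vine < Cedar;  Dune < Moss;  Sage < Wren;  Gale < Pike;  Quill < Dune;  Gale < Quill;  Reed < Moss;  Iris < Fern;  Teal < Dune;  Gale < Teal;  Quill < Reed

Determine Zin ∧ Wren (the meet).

Common lower bounds of {Zin, Wren}: Gale, Pike, Quill, Yew.
The greatest among these is Yew.

Yew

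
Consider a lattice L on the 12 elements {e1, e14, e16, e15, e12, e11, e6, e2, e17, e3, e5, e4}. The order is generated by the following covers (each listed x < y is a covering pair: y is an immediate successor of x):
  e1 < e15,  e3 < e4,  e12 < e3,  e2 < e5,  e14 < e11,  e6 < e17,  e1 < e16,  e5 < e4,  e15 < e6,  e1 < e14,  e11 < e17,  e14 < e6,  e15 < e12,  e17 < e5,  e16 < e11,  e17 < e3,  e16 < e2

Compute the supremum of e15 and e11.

e17

Common upper bounds of {e15, e11}: e17, e3, e4, e5.
The least among these is e17.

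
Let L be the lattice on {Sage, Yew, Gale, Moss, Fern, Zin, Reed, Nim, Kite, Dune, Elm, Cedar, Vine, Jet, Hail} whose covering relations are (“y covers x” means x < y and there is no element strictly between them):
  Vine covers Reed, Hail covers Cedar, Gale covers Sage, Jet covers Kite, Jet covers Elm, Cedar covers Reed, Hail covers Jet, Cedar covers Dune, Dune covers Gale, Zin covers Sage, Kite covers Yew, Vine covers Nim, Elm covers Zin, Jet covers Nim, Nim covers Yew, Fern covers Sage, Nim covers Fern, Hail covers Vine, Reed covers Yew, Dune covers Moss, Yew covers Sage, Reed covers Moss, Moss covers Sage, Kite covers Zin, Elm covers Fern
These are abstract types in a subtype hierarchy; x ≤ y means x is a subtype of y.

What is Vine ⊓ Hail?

Common lower bounds of {Vine, Hail}: Fern, Moss, Nim, Reed, Sage, Vine, Yew.
The greatest among these is Vine.

Vine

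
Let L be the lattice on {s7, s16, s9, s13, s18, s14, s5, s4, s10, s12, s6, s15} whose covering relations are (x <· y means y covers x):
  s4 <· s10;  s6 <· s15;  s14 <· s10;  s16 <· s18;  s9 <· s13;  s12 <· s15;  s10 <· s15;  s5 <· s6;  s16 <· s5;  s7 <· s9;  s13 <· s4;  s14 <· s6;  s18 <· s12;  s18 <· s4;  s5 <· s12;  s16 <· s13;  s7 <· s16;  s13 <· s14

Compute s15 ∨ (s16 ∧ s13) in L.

s16 ∧ s13 = s16
s15 ∨ s16 = s15

s15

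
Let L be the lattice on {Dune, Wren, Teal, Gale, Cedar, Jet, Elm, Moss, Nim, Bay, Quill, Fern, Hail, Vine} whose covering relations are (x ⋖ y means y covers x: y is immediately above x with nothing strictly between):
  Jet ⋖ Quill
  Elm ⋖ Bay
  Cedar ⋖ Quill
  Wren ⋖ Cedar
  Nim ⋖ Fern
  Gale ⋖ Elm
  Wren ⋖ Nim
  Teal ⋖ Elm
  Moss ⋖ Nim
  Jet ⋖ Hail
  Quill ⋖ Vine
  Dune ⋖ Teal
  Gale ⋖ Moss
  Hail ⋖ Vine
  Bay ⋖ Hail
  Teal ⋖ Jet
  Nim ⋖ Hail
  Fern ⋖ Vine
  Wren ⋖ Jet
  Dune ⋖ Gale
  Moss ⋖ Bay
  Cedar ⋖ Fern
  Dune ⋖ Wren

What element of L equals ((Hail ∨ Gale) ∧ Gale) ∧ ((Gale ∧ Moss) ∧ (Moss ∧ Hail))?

Gale

Hail ∨ Gale = Hail
Hail ∧ Gale = Gale
Gale ∧ Moss = Gale
Moss ∧ Hail = Moss
Gale ∧ Moss = Gale
Gale ∧ Gale = Gale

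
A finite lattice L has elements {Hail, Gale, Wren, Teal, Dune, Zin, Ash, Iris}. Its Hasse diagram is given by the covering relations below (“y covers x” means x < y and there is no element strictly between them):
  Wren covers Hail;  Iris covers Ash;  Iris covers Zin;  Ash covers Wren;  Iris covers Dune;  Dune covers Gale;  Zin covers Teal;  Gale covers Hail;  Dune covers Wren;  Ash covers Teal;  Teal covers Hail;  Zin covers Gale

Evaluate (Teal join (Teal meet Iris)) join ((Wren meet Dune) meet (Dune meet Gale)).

Teal ∧ Iris = Teal
Teal ∨ Teal = Teal
Wren ∧ Dune = Wren
Dune ∧ Gale = Gale
Wren ∧ Gale = Hail
Teal ∨ Hail = Teal

Teal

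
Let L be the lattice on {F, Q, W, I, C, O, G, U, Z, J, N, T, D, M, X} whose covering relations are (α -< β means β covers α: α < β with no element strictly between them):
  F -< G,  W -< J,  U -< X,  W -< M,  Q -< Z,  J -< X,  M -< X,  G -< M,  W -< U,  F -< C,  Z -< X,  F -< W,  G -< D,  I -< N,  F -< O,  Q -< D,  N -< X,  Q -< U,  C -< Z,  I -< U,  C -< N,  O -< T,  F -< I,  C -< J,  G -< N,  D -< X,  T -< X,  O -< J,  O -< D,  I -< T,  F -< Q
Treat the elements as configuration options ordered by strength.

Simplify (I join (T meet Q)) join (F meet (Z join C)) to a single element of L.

I

T ∧ Q = F
I ∨ F = I
Z ∨ C = Z
F ∧ Z = F
I ∨ F = I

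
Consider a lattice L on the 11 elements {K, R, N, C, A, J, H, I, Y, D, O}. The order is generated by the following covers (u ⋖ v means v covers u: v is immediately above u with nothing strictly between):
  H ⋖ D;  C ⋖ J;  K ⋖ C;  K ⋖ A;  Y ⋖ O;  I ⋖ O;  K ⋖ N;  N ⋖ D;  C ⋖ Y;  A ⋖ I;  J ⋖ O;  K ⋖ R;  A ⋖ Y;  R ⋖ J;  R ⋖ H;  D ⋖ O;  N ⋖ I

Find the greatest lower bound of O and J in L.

Common lower bounds of {O, J}: C, J, K, R.
The greatest among these is J.

J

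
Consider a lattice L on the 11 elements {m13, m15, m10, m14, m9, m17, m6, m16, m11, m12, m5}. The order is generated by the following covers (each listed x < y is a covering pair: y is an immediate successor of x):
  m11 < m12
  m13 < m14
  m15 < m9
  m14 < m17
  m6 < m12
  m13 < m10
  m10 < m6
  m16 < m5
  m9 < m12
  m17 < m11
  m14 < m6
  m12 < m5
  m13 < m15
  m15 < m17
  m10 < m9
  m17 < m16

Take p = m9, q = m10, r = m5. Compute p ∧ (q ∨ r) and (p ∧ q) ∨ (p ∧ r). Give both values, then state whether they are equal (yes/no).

q ∨ r = m5, so p ∧ (q ∨ r) = m9 ∧ m5 = m9.
p ∧ q = m10 and p ∧ r = m9, so (p ∧ q) ∨ (p ∧ r) = m10 ∨ m9 = m9.
Equal: yes.

m9; m9; yes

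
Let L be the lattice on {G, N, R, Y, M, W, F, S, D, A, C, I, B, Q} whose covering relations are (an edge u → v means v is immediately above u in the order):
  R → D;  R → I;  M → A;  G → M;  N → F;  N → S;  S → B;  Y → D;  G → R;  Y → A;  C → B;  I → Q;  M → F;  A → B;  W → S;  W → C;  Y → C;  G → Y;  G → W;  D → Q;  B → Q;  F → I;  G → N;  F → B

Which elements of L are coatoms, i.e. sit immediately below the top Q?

The coatoms are exactly the elements covered by Q: B, D, I.

B, D, I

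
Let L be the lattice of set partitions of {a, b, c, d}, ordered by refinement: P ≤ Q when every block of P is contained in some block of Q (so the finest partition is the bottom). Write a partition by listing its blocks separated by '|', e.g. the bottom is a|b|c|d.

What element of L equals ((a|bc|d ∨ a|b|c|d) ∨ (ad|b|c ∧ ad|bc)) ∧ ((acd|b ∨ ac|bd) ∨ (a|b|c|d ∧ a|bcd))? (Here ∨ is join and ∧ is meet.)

a|bc|d ∨ a|b|c|d = a|bc|d
ad|b|c ∧ ad|bc = ad|b|c
a|bc|d ∨ ad|b|c = ad|bc
acd|b ∨ ac|bd = abcd
a|b|c|d ∧ a|bcd = a|b|c|d
abcd ∨ a|b|c|d = abcd
ad|bc ∧ abcd = ad|bc

ad|bc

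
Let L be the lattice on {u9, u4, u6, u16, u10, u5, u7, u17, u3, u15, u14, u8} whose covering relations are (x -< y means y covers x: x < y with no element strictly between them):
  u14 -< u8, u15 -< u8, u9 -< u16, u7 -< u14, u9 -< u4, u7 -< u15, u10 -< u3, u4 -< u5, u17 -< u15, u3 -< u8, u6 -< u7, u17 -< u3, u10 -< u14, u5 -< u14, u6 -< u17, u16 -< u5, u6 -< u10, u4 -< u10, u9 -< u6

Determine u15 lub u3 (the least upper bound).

u8

Common upper bounds of {u15, u3}: u8.
The least among these is u8.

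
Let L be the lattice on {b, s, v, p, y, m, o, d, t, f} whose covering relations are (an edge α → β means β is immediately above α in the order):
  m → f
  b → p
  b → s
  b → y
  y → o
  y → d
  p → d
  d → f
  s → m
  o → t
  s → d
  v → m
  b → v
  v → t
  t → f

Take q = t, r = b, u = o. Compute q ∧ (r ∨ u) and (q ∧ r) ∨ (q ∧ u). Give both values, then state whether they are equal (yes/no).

o; o; yes

r ∨ u = o, so q ∧ (r ∨ u) = t ∧ o = o.
q ∧ r = b and q ∧ u = o, so (q ∧ r) ∨ (q ∧ u) = b ∨ o = o.
Equal: yes.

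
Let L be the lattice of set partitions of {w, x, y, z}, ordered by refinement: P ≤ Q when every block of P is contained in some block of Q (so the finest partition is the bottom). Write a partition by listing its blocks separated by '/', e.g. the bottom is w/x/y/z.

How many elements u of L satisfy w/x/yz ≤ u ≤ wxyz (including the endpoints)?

The interval [w/x/yz, wxyz] = {w/x/yz, w/xyz, wx/yz, wxyz, wyz/x}, which has 5 elements.

5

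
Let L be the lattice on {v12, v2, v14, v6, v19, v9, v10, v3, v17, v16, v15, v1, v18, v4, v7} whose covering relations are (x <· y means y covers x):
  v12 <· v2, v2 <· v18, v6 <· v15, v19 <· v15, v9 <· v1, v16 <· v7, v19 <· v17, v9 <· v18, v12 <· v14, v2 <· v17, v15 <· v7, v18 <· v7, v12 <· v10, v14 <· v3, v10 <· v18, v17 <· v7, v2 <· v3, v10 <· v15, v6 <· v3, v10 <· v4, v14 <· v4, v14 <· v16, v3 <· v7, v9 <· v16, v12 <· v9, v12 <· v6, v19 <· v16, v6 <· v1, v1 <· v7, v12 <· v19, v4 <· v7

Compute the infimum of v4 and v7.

Common lower bounds of {v4, v7}: v10, v12, v14, v4.
The greatest among these is v4.

v4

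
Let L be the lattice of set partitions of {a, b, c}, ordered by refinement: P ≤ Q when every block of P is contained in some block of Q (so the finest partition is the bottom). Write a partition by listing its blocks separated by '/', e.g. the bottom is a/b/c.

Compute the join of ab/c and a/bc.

abc

Common upper bounds of {ab/c, a/bc}: abc.
The least among these is abc.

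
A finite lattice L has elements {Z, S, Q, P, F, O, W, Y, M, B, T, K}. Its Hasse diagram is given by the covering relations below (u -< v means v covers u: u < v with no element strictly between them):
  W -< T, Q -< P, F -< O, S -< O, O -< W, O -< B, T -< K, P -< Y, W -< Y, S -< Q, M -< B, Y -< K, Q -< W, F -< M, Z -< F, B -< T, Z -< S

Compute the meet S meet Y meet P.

S

Common lower bounds of {S, Y, P}: S, Z.
The greatest among these is S.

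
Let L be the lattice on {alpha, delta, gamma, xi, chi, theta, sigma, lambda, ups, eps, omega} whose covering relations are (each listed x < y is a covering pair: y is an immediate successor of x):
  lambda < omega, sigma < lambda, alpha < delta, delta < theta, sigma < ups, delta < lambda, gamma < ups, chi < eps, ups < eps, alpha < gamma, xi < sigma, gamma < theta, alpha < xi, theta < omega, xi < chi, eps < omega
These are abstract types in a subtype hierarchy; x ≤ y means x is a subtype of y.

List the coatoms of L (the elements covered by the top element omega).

eps, lambda, theta

The coatoms are exactly the elements covered by omega: eps, lambda, theta.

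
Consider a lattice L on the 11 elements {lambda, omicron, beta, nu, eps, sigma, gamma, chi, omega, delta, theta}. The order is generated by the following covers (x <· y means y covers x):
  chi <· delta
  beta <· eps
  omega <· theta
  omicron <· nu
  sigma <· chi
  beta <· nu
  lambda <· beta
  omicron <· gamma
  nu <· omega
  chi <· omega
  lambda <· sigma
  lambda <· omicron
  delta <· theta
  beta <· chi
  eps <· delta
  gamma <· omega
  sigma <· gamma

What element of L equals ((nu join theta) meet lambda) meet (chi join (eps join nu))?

lambda

nu ∨ theta = theta
theta ∧ lambda = lambda
eps ∨ nu = theta
chi ∨ theta = theta
lambda ∧ theta = lambda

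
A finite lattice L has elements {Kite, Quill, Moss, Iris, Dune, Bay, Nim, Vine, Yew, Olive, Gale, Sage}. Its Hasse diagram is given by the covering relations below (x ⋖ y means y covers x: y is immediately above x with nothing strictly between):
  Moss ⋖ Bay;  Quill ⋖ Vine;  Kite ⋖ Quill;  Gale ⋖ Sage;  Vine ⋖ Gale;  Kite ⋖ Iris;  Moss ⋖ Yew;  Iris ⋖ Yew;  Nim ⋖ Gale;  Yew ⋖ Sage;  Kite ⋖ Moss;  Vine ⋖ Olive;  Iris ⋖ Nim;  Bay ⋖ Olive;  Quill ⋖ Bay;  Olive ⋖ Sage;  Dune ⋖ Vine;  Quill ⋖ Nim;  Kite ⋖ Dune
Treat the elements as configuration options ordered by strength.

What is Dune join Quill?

Common upper bounds of {Dune, Quill}: Gale, Olive, Sage, Vine.
The least among these is Vine.

Vine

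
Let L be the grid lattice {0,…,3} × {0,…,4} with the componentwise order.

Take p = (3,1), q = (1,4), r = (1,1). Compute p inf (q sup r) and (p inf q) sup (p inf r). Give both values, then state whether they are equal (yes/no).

q sup r = (1,4), so p inf (q sup r) = (3,1) inf (1,4) = (1,1).
p inf q = (1,1) and p inf r = (1,1), so (p inf q) sup (p inf r) = (1,1) sup (1,1) = (1,1).
Equal: yes.

(1,1); (1,1); yes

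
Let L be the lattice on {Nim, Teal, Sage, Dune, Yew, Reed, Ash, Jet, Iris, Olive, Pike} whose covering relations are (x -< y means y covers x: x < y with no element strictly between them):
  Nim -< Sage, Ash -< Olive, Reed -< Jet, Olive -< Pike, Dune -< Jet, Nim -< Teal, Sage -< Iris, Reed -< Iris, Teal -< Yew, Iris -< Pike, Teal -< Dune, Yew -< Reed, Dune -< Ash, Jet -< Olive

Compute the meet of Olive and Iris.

Reed

Common lower bounds of {Olive, Iris}: Nim, Reed, Teal, Yew.
The greatest among these is Reed.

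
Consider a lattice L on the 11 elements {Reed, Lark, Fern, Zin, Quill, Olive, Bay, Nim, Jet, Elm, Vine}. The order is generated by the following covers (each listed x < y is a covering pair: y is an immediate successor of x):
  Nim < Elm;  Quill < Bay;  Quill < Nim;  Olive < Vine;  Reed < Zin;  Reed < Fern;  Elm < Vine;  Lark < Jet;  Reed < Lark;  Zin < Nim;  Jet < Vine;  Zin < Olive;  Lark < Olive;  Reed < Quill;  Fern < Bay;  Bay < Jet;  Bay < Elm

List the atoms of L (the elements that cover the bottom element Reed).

The atoms are exactly the elements that cover Reed: Fern, Lark, Quill, Zin.

Fern, Lark, Quill, Zin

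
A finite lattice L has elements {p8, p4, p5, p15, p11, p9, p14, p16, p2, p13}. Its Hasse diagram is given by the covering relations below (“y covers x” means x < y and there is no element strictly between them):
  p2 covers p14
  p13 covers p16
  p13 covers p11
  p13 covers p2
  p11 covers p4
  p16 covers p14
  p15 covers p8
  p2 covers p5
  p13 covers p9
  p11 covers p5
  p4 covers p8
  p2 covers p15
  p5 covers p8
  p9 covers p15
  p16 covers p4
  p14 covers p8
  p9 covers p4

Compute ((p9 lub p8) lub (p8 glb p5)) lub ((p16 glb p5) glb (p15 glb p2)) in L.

p9

p9 ∨ p8 = p9
p8 ∧ p5 = p8
p9 ∨ p8 = p9
p16 ∧ p5 = p8
p15 ∧ p2 = p15
p8 ∧ p15 = p8
p9 ∨ p8 = p9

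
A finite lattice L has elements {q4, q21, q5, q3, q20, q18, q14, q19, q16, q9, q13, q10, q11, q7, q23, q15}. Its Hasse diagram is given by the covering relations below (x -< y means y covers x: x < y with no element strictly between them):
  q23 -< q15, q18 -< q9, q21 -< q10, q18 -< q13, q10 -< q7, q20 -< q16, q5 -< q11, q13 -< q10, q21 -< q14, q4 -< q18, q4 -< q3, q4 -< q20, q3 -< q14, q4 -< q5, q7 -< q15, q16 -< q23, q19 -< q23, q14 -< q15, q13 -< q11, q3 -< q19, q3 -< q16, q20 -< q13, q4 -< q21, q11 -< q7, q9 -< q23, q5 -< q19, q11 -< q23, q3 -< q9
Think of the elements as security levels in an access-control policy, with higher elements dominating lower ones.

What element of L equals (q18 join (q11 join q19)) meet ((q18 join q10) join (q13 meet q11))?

q13

q11 ∨ q19 = q23
q18 ∨ q23 = q23
q18 ∨ q10 = q10
q13 ∧ q11 = q13
q10 ∨ q13 = q10
q23 ∧ q10 = q13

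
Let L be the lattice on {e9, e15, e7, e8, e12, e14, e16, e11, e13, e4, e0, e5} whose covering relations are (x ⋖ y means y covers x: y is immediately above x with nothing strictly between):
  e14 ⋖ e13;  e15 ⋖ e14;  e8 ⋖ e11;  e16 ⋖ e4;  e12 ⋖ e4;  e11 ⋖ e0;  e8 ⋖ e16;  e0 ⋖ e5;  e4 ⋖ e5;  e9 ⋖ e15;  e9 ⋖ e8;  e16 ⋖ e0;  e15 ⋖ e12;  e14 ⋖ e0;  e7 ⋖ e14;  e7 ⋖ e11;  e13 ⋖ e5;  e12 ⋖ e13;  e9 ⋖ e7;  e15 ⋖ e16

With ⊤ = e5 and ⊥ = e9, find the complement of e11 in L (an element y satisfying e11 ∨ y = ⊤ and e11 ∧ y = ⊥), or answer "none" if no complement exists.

e12

Need y with e11 ∨ y = e5 and e11 ∧ y = e9.
Checking each element gives: e12.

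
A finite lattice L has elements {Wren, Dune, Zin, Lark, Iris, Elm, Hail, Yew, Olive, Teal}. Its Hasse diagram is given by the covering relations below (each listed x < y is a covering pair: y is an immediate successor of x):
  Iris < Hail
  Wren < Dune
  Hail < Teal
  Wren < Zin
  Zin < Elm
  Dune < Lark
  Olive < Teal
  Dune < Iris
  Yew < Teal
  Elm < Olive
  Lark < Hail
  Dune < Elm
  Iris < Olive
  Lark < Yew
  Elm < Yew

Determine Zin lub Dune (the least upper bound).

Common upper bounds of {Zin, Dune}: Elm, Olive, Teal, Yew.
The least among these is Elm.

Elm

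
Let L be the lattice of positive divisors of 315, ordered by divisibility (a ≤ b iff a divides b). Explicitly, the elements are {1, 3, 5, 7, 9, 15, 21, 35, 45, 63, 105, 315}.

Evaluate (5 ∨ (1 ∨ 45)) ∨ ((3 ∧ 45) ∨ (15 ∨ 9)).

45

1 ∨ 45 = 45
5 ∨ 45 = 45
3 ∧ 45 = 3
15 ∨ 9 = 45
3 ∨ 45 = 45
45 ∨ 45 = 45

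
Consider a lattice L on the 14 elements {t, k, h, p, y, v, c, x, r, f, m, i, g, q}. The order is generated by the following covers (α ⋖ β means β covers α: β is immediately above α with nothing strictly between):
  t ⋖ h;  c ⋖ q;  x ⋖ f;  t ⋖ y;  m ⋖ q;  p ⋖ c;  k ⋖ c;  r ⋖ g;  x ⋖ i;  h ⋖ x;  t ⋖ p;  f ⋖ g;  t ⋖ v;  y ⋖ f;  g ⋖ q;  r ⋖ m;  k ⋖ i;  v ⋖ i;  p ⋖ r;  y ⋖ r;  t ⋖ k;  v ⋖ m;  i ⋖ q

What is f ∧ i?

x

Common lower bounds of {f, i}: h, t, x.
The greatest among these is x.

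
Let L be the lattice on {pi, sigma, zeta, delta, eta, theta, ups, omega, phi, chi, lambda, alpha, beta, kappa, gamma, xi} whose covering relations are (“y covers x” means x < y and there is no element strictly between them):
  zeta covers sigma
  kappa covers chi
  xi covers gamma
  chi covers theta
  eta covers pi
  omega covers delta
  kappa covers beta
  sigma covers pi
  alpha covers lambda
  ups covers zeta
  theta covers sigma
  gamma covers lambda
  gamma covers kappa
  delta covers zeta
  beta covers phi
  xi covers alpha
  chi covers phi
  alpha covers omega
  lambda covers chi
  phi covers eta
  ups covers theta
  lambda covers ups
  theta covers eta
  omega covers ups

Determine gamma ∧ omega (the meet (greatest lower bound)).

Common lower bounds of {gamma, omega}: eta, pi, sigma, theta, ups, zeta.
The greatest among these is ups.

ups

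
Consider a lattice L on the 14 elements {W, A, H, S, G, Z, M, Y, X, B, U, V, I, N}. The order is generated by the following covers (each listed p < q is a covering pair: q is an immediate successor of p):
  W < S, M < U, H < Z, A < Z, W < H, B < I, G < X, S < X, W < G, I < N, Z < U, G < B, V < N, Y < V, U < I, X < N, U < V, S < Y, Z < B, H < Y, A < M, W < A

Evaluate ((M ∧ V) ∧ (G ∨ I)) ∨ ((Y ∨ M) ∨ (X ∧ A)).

V

M ∧ V = M
G ∨ I = I
M ∧ I = M
Y ∨ M = V
X ∧ A = W
V ∨ W = V
M ∨ V = V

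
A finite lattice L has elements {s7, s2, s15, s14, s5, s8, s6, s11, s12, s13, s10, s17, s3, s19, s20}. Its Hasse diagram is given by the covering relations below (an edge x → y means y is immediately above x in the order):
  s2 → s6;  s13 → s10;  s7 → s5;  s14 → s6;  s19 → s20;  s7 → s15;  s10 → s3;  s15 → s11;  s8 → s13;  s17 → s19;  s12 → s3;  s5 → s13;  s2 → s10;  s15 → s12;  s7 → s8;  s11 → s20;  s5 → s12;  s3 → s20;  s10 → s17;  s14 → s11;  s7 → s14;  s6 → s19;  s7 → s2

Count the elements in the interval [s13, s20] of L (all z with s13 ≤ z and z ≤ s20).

6

The interval [s13, s20] = {s10, s13, s17, s19, s20, s3}, which has 6 elements.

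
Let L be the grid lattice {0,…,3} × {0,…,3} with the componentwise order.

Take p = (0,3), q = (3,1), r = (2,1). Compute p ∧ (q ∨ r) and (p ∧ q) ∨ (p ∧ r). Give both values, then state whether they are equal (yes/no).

q ∨ r = (3,1), so p ∧ (q ∨ r) = (0,3) ∧ (3,1) = (0,1).
p ∧ q = (0,1) and p ∧ r = (0,1), so (p ∧ q) ∨ (p ∧ r) = (0,1) ∨ (0,1) = (0,1).
Equal: yes.

(0,1); (0,1); yes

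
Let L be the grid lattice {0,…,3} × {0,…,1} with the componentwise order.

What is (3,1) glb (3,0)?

(3,0)

In a product of chains, the meet is componentwise min, giving (3,0).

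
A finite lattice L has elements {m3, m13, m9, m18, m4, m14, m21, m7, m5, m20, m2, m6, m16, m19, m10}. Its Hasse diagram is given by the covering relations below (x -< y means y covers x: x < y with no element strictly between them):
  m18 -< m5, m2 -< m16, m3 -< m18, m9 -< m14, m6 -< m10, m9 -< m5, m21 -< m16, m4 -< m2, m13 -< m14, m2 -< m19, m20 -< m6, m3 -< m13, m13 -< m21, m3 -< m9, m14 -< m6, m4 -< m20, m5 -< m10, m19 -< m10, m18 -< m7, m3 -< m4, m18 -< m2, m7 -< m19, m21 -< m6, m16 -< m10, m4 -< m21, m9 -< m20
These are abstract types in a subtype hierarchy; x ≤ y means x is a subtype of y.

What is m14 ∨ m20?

Common upper bounds of {m14, m20}: m10, m6.
The least among these is m6.

m6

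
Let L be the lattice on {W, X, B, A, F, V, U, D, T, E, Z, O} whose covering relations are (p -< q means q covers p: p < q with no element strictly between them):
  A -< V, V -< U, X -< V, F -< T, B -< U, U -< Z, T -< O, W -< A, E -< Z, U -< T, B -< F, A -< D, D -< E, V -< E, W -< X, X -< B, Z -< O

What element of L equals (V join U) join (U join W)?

U

V ∨ U = U
U ∨ W = U
U ∨ U = U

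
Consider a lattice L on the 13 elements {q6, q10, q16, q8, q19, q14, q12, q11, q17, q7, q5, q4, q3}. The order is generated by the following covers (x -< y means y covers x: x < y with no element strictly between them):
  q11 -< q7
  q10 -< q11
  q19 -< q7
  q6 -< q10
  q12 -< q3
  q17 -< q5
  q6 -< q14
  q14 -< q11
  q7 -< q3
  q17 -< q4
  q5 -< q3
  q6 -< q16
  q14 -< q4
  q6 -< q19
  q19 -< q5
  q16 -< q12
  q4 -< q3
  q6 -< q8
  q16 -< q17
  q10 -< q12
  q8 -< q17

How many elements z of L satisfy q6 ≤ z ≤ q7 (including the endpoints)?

6

The interval [q6, q7] = {q10, q11, q14, q19, q6, q7}, which has 6 elements.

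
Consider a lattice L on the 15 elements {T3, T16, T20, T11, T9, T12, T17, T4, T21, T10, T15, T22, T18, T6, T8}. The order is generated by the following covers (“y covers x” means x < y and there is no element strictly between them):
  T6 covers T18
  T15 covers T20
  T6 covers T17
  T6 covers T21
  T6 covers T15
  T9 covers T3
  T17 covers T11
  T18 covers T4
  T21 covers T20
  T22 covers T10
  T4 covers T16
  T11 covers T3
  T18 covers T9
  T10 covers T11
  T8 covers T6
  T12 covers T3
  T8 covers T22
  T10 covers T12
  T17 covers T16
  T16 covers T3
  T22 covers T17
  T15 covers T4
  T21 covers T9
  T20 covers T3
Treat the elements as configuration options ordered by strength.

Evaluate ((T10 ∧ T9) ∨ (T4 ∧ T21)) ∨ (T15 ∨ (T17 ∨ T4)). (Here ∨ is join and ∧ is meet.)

T10 ∧ T9 = T3
T4 ∧ T21 = T3
T3 ∨ T3 = T3
T17 ∨ T4 = T6
T15 ∨ T6 = T6
T3 ∨ T6 = T6

T6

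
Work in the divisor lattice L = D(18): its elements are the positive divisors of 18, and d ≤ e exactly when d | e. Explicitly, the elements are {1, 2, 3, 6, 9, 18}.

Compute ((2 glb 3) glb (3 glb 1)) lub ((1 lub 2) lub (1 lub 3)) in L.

2 ∧ 3 = 1
3 ∧ 1 = 1
1 ∧ 1 = 1
1 ∨ 2 = 2
1 ∨ 3 = 3
2 ∨ 3 = 6
1 ∨ 6 = 6

6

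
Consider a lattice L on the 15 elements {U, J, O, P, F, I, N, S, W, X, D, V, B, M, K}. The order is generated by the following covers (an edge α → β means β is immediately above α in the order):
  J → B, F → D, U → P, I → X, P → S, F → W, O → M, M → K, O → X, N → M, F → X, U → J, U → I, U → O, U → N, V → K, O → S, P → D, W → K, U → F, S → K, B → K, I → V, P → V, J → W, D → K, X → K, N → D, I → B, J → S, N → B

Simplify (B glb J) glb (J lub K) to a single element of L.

B ∧ J = J
J ∨ K = K
J ∧ K = J

J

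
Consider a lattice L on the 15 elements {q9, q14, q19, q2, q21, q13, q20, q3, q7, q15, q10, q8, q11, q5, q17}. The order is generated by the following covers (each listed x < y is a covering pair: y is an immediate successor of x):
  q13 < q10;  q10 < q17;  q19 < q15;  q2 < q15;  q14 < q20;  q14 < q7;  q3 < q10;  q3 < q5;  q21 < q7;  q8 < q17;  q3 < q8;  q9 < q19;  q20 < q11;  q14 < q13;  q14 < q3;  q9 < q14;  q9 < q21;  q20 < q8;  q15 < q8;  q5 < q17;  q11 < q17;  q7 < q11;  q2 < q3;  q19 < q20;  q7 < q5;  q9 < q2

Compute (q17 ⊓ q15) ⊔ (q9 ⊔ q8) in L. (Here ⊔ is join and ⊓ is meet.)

q17 ∧ q15 = q15
q9 ∨ q8 = q8
q15 ∨ q8 = q8

q8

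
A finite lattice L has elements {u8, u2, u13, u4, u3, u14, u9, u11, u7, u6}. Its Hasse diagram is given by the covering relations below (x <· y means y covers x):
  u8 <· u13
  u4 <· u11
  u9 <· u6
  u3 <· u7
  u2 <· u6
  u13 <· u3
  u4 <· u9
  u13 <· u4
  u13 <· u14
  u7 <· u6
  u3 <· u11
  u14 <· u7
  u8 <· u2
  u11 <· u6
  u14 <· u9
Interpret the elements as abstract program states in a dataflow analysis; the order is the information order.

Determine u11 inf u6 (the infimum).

Common lower bounds of {u11, u6}: u11, u13, u3, u4, u8.
The greatest among these is u11.

u11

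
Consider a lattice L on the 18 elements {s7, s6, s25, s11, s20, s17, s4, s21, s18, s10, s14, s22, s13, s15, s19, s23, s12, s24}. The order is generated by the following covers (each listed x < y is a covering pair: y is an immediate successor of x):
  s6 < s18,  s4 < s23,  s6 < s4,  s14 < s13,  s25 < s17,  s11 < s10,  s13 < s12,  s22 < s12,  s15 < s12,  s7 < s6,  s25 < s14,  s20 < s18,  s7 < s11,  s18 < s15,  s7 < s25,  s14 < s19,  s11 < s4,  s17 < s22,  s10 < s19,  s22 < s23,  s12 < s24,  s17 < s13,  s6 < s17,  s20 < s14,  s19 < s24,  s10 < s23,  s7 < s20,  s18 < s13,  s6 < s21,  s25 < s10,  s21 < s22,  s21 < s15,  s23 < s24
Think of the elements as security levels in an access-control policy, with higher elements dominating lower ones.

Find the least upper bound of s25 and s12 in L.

s12

Common upper bounds of {s25, s12}: s12, s24.
The least among these is s12.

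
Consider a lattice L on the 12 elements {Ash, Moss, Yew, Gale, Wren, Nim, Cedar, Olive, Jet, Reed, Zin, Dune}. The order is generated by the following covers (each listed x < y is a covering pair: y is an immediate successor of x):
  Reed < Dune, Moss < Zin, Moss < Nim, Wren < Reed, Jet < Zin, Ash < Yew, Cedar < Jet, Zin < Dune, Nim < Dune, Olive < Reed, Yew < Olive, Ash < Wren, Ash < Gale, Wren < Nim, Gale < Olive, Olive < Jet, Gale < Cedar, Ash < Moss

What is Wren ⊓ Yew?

Ash

Common lower bounds of {Wren, Yew}: Ash.
The greatest among these is Ash.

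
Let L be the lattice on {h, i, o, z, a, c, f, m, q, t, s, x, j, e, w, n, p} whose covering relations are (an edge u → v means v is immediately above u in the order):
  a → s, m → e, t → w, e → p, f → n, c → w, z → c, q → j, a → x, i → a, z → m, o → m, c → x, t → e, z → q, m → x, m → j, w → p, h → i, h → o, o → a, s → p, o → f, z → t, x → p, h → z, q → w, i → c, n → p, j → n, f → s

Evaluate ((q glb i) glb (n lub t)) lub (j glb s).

q ∧ i = h
n ∨ t = p
h ∧ p = h
j ∧ s = o
h ∨ o = o

o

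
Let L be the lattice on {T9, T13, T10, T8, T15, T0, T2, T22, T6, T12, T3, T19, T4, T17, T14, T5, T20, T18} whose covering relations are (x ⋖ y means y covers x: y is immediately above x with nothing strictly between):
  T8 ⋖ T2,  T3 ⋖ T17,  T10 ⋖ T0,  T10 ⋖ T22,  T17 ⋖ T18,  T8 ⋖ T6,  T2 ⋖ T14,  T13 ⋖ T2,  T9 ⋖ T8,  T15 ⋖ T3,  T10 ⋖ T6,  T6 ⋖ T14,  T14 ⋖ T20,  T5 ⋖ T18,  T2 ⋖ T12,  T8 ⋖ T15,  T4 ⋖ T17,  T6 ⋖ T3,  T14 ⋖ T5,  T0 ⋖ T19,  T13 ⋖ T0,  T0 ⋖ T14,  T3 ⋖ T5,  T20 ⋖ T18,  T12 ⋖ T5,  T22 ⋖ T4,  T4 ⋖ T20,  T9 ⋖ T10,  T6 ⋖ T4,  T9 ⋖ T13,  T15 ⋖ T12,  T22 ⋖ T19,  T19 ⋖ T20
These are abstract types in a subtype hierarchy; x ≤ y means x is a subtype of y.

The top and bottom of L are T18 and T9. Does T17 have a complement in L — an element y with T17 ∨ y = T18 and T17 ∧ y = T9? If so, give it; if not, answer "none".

T13

Need y with T17 ∨ y = T18 and T17 ∧ y = T9.
Checking each element gives: T13.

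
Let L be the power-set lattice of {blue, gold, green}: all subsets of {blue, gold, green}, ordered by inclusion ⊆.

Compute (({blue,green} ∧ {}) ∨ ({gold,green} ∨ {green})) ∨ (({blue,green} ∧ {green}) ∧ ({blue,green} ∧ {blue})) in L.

{blue,green} ∧ {} = {}
{gold,green} ∨ {green} = {gold,green}
{} ∨ {gold,green} = {gold,green}
{blue,green} ∧ {green} = {green}
{blue,green} ∧ {blue} = {blue}
{green} ∧ {blue} = {}
{gold,green} ∨ {} = {gold,green}

{gold,green}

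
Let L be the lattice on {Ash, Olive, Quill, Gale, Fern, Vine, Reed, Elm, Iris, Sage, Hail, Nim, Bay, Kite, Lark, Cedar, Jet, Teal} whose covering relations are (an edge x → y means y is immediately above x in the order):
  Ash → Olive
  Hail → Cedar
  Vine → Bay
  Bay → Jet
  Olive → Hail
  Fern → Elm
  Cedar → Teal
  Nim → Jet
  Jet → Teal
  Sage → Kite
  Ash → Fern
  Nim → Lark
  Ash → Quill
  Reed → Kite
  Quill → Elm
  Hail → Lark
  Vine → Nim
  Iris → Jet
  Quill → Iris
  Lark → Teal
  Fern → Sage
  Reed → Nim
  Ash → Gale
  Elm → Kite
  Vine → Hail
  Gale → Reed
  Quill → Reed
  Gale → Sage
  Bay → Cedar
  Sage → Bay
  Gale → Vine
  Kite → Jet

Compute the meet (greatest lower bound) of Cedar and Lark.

Hail

Common lower bounds of {Cedar, Lark}: Ash, Gale, Hail, Olive, Vine.
The greatest among these is Hail.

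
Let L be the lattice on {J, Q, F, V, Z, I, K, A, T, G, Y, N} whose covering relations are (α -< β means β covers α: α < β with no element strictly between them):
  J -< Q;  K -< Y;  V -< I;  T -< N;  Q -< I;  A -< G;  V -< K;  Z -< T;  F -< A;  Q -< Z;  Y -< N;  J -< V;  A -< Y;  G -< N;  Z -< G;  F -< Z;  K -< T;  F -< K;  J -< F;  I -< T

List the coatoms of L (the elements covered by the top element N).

G, T, Y

The coatoms are exactly the elements covered by N: G, T, Y.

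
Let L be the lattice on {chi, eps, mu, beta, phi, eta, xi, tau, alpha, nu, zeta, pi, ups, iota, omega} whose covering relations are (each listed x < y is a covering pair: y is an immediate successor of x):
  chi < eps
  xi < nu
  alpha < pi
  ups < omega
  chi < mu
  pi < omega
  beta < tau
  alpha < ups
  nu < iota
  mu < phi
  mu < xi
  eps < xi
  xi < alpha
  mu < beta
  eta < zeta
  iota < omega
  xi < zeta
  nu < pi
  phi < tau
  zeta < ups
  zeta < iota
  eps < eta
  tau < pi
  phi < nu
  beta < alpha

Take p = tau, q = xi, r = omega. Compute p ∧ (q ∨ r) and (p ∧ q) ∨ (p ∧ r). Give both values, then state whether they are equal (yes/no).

q ∨ r = omega, so p ∧ (q ∨ r) = tau ∧ omega = tau.
p ∧ q = mu and p ∧ r = tau, so (p ∧ q) ∨ (p ∧ r) = mu ∨ tau = tau.
Equal: yes.

tau; tau; yes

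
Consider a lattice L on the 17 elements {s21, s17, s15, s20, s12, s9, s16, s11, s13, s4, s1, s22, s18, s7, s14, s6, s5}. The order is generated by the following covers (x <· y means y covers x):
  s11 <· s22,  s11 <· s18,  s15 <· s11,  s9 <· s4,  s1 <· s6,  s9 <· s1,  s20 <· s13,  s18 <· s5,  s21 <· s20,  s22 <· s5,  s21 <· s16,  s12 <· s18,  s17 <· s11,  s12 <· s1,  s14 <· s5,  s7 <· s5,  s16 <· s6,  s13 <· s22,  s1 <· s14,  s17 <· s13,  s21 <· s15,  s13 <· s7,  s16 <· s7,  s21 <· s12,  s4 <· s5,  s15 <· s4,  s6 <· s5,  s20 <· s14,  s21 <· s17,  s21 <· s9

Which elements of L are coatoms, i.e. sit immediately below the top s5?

s14, s18, s22, s4, s6, s7

The coatoms are exactly the elements covered by s5: s14, s18, s22, s4, s6, s7.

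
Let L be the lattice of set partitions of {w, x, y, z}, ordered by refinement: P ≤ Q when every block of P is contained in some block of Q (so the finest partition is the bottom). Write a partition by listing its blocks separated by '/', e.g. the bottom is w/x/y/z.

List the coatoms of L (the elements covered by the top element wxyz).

The coatoms are exactly the elements covered by wxyz: w/xyz, wx/yz, wxy/z, wxz/y, wy/xz, wyz/x, wz/xy.

w/xyz, wx/yz, wxy/z, wxz/y, wy/xz, wyz/x, wz/xy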